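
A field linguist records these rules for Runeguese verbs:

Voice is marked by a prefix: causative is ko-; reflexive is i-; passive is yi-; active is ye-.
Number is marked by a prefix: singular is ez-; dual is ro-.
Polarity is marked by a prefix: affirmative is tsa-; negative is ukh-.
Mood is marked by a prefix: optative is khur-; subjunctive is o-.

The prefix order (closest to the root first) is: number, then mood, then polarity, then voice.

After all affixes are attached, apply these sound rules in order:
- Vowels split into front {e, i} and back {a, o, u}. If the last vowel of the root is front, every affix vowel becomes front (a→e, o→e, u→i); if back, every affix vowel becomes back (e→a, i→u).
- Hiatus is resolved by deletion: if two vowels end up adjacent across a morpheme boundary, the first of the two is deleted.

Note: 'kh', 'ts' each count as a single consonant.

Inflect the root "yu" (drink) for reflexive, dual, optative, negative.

ukhkhurroyu

Attach number dual ro- → royu.
Attach mood optative khur- → khurroyu.
Attach polarity negative ukh- → ukhkhurroyu.
Attach voice reflexive i- → iukhkhurroyu.
Apply vowel harmony: iukhkhurroyu → uukhkhurroyu.
Apply vowel deletion: uukhkhurroyu → ukhkhurroyu.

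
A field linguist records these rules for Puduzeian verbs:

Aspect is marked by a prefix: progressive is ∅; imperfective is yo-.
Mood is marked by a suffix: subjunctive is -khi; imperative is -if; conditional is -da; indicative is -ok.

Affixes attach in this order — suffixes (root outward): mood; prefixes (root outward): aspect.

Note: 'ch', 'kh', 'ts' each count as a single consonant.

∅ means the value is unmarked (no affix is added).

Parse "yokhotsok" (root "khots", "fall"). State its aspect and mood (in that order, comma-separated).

Segment: yo-khots-ok.
aspect: yo- → imperfective.
mood: -ok → indicative.

imperfective, indicative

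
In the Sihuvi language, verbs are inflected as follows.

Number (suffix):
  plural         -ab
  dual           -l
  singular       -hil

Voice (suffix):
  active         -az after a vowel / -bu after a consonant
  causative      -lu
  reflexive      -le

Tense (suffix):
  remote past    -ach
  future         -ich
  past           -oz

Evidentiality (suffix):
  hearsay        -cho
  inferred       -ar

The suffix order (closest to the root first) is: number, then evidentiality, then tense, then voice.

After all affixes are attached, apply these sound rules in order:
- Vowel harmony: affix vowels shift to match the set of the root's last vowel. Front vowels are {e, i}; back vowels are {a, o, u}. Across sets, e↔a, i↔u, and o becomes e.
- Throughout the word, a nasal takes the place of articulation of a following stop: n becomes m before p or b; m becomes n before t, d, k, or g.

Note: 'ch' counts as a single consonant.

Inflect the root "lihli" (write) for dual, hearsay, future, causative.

Attach number dual -l → lihlil.
Attach evidentiality hearsay -cho → lihlilcho.
Attach tense future -ich → lihlilchoich.
Attach voice causative -lu → lihlilchoichlu.
Apply vowel harmony: lihlilchoichlu → lihlilcheichli.
Nasal assimilation: no change.

lihlilcheichli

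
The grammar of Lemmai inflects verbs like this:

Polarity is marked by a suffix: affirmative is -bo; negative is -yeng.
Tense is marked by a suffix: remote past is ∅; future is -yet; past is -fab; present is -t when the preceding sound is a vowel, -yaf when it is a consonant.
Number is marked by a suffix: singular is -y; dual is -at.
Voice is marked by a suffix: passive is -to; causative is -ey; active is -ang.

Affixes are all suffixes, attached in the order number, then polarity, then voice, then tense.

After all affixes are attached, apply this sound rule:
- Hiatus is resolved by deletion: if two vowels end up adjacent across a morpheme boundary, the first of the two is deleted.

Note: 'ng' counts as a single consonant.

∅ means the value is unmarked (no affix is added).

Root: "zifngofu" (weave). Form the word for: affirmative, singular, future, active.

Attach number singular -y → zifngofuy.
Attach polarity affirmative -bo → zifngofuybo.
Attach voice active -ang → zifngofuyboang.
Attach tense future -yet → zifngofuyboangyet.
Apply vowel deletion: zifngofuyboangyet → zifngofuybangyet.

zifngofuybangyet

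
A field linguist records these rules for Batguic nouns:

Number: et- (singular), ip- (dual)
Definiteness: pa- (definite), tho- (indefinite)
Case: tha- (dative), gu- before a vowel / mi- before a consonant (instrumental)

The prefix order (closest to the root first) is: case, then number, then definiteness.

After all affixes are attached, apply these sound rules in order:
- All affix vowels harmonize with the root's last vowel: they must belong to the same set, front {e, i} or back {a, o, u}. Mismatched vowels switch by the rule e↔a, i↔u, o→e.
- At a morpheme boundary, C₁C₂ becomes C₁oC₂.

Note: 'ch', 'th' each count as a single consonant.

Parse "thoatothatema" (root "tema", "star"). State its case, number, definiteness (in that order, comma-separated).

Segment: tho-et-tha-tema.
case: tha- → dative.
number: et- → singular.
definiteness: tho- → indefinite.

dative, singular, indefinite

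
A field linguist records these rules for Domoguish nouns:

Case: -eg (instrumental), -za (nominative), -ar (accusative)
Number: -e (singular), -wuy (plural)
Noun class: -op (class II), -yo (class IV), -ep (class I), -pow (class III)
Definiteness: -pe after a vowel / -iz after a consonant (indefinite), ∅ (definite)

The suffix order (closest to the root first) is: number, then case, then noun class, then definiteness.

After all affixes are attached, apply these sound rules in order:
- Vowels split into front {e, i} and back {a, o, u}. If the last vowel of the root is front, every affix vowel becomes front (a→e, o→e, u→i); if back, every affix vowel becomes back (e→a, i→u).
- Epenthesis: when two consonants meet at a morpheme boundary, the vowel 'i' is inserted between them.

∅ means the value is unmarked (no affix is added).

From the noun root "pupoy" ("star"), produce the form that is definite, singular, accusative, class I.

Attach number singular -e → pupoye.
Attach case accusative -ar → pupoyear.
Attach noun class class I -ep → pupoyearep.
definiteness = definite: zero marking, form stays pupoyearep.
Apply vowel harmony: pupoyearep → pupoyaarap.
Epenthesis: no change.

pupoyaarap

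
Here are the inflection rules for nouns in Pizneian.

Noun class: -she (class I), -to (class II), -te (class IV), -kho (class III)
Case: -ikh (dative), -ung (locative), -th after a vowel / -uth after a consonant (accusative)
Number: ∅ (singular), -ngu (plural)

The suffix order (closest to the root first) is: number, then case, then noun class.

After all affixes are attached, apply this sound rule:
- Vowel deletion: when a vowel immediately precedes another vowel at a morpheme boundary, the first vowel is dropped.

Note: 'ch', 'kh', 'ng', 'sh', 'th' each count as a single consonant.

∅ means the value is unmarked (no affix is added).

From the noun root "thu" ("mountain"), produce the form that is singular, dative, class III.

number = singular: zero marking, form stays thu.
Attach case dative -ikh → thuikh.
Attach noun class class III -kho → thuikhkho.
Apply vowel deletion: thuikhkho → thikhkho.

thikhkho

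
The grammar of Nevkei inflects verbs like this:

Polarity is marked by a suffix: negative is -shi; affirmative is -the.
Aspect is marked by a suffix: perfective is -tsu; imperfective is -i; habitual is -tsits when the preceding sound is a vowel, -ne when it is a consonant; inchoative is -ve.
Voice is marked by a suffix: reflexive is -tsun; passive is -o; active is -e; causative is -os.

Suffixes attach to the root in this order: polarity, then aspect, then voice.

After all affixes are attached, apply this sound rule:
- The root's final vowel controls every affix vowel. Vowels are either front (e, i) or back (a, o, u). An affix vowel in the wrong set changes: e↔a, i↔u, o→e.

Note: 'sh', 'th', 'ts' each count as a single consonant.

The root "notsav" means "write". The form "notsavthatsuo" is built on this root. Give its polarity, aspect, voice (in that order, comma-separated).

Segment: notsav-the-tsu-o.
polarity: -the → affirmative.
aspect: -tsu → perfective.
voice: -o → passive.

affirmative, perfective, passive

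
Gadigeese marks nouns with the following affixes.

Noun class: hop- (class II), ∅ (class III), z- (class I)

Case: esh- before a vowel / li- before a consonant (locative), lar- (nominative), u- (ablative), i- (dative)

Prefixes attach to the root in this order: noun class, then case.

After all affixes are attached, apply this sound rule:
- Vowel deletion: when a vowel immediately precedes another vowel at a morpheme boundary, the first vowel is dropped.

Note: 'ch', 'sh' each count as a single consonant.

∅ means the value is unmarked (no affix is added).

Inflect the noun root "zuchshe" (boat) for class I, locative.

Attach noun class class I z- → zzuchshe.
Attach case locative li- (before consonant 'z') → lizzuchshe.
Vowel deletion: no change.

lizzuchshe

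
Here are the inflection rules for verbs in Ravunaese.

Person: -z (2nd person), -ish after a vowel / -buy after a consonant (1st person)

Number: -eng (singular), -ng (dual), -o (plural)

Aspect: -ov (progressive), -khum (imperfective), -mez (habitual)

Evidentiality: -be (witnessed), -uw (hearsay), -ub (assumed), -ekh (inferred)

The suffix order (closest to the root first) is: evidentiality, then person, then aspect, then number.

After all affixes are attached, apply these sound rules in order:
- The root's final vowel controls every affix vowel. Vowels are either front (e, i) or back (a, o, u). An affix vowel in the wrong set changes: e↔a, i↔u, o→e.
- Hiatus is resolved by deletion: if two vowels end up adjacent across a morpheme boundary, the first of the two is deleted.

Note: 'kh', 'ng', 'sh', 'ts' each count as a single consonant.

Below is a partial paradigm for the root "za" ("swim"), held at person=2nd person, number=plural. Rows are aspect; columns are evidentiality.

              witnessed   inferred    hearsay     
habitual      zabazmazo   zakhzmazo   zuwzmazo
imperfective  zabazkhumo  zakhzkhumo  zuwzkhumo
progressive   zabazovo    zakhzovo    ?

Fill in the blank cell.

zuwzovo

Attach evidentiality hearsay -uw → zauw.
Attach person 2nd person -z → zauwz.
Attach aspect progressive -ov → zauwzov.
Attach number plural -o → zauwzovo.
Vowel harmony: no change.
Apply vowel deletion: zauwzovo → zuwzovo.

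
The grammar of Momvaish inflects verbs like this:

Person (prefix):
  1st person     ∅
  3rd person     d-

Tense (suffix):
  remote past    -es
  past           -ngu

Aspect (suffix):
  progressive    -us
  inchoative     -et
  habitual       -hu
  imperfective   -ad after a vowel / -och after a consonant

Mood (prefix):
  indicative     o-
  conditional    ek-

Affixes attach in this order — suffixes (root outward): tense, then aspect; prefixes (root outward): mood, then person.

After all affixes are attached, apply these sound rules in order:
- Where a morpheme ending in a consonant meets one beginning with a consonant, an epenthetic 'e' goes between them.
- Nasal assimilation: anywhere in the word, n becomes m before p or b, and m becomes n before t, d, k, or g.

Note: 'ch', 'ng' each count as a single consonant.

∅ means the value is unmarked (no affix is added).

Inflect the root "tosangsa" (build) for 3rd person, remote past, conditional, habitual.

Attach mood conditional ek- → ektosangsa.
Attach tense remote past -es → ektosangsaes.
Attach aspect habitual -hu → ektosangsaeshu.
Attach person 3rd person d- → dektosangsaeshu.
Apply epenthesis: dektosangsaeshu → deketosangsaesehu.
Nasal assimilation: no change.

deketosangsaesehu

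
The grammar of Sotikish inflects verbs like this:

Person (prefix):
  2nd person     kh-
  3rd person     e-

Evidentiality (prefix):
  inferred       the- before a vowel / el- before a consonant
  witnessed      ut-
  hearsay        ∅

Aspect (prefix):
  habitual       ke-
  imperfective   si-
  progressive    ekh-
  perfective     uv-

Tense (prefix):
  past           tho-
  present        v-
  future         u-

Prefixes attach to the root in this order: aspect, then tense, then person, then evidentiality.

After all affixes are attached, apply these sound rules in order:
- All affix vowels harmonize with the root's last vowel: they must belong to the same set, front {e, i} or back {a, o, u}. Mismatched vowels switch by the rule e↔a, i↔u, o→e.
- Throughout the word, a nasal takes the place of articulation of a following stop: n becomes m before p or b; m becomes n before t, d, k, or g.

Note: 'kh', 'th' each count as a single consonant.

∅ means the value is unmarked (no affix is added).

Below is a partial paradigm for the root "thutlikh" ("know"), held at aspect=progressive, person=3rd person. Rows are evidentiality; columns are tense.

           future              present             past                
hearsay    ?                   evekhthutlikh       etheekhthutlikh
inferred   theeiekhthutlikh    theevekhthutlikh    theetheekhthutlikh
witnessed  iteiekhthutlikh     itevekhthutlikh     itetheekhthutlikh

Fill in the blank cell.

eiekhthutlikh

Attach aspect progressive ekh- → ekhthutlikh.
Attach tense future u- → uekhthutlikh.
Attach person 3rd person e- → euekhthutlikh.
evidentiality = hearsay: zero marking, form stays euekhthutlikh.
Apply vowel harmony: euekhthutlikh → eiekhthutlikh.
Nasal assimilation: no change.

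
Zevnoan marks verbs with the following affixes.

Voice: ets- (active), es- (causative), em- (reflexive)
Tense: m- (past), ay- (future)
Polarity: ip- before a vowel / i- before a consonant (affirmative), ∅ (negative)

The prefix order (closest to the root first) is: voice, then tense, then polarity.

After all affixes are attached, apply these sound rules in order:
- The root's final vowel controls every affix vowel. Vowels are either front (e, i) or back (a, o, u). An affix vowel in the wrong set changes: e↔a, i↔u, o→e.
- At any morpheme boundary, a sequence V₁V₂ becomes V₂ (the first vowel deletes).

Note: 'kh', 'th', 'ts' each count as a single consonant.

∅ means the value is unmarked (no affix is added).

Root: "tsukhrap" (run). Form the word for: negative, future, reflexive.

Attach voice reflexive em- → emtsukhrap.
Attach tense future ay- → ayemtsukhrap.
polarity = negative: zero marking, form stays ayemtsukhrap.
Apply vowel harmony: ayemtsukhrap → ayamtsukhrap.
Vowel deletion: no change.

ayamtsukhrap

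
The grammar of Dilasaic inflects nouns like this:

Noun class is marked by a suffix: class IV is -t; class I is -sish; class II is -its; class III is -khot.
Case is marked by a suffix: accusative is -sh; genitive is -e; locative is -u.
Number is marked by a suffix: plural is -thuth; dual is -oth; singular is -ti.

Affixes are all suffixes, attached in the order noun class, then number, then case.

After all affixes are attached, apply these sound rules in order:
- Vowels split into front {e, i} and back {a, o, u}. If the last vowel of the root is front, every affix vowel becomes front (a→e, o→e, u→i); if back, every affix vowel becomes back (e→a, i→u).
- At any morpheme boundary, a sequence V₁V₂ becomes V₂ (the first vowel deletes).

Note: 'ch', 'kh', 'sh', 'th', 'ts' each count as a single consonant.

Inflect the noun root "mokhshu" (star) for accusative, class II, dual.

mokhshutsothsh

Attach noun class class II -its → mokhshuits.
Attach number dual -oth → mokhshuitsoth.
Attach case accusative -sh → mokhshuitsothsh.
Apply vowel harmony: mokhshuitsothsh → mokhshuutsothsh.
Apply vowel deletion: mokhshuutsothsh → mokhshutsothsh.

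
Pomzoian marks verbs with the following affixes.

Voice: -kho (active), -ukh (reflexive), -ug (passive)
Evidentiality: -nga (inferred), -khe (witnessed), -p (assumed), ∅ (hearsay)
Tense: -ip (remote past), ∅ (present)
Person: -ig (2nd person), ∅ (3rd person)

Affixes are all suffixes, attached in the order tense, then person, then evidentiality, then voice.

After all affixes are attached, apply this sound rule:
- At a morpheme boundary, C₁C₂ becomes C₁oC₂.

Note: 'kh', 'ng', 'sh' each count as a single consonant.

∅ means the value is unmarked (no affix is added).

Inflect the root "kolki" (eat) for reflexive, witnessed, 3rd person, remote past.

kolkiipokheukh

Attach tense remote past -ip → kolkiip.
person = 3rd person: zero marking, form stays kolkiip.
Attach evidentiality witnessed -khe → kolkiipkhe.
Attach voice reflexive -ukh → kolkiipkheukh.
Apply epenthesis: kolkiipkheukh → kolkiipokheukh.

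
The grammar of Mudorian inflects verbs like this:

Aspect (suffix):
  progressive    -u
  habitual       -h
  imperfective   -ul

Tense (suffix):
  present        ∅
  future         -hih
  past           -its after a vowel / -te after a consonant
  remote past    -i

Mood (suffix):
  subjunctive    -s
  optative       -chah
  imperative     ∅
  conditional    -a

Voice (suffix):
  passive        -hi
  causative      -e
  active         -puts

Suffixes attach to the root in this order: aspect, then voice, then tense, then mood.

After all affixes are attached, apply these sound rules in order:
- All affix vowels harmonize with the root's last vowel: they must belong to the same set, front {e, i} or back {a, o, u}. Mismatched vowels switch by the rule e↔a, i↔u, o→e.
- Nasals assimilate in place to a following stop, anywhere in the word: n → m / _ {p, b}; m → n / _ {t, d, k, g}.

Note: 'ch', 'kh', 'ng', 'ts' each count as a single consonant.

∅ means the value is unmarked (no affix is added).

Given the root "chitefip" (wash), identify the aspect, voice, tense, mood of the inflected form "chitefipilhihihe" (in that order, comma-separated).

Segment: chitefip-ul-hi-hih-a.
aspect: -ul → imperfective.
voice: -hi → passive.
tense: -hih → future.
mood: -a → conditional.

imperfective, passive, future, conditional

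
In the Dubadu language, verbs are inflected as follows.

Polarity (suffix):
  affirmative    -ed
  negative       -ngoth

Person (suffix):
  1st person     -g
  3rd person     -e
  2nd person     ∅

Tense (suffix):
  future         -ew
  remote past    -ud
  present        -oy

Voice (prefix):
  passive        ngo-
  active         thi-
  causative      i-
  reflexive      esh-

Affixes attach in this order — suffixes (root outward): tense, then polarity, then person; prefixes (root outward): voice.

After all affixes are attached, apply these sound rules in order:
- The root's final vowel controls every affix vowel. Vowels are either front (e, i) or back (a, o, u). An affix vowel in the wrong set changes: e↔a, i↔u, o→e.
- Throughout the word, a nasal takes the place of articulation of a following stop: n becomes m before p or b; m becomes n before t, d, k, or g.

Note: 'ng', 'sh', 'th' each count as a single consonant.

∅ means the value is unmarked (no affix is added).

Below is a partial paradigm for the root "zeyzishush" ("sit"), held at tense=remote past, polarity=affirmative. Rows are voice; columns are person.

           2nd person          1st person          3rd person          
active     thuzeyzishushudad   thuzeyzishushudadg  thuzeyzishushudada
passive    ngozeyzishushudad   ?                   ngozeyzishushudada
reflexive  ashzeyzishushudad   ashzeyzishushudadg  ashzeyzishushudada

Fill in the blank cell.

ngozeyzishushudadg

Attach tense remote past -ud → zeyzishushud.
Attach voice passive ngo- → ngozeyzishushud.
Attach polarity affirmative -ed → ngozeyzishushuded.
Attach person 1st person -g → ngozeyzishushudedg.
Apply vowel harmony: ngozeyzishushudedg → ngozeyzishushudadg.
Nasal assimilation: no change.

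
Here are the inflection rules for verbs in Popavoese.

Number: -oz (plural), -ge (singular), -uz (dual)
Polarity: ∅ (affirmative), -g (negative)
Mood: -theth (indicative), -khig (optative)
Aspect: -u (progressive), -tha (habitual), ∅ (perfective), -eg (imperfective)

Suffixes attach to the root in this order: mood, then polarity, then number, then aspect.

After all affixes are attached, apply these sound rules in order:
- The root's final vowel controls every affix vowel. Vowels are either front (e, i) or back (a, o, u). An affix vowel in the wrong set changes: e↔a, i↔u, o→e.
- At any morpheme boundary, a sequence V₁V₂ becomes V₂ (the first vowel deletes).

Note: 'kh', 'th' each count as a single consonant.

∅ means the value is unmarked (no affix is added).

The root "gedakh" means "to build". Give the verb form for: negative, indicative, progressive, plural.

Attach mood indicative -theth → gedakhtheth.
Attach polarity negative -g → gedakhthethg.
Attach number plural -oz → gedakhthethgoz.
Attach aspect progressive -u → gedakhthethgozu.
Apply vowel harmony: gedakhthethgozu → gedakhthathgozu.
Vowel deletion: no change.

gedakhthathgozu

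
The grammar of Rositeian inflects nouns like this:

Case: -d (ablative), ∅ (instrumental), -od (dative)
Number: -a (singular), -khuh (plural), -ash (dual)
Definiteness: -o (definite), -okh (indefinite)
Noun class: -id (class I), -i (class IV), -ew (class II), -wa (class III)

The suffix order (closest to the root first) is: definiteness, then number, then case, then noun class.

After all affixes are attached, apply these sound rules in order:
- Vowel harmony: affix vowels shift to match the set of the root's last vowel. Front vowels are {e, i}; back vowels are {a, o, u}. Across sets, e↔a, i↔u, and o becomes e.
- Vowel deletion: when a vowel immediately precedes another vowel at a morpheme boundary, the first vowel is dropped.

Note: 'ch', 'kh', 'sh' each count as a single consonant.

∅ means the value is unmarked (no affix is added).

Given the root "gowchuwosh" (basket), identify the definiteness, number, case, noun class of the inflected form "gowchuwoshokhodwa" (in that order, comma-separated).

Segment: gowchuwosh-okh-a-od-wa.
definiteness: -okh → indefinite.
number: -a → singular.
case: -od → dative.
noun class: -wa → class III.

indefinite, singular, dative, class III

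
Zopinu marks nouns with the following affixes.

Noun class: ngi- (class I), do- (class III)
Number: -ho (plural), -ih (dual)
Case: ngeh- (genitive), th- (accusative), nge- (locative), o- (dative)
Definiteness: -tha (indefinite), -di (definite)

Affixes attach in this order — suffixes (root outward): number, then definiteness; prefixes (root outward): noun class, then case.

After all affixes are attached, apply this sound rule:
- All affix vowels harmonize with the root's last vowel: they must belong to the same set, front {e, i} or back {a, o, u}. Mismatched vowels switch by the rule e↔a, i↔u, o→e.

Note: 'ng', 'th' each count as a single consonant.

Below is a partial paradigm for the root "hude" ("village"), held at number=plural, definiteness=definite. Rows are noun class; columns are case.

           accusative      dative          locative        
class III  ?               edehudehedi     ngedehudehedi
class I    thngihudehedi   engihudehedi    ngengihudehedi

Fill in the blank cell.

Attach noun class class III do- → dohude.
Attach case accusative th- → thdohude.
Attach number plural -ho → thdohudeho.
Attach definiteness definite -di → thdohudehodi.
Apply vowel harmony: thdohudehodi → thdehudehedi.

thdehudehedi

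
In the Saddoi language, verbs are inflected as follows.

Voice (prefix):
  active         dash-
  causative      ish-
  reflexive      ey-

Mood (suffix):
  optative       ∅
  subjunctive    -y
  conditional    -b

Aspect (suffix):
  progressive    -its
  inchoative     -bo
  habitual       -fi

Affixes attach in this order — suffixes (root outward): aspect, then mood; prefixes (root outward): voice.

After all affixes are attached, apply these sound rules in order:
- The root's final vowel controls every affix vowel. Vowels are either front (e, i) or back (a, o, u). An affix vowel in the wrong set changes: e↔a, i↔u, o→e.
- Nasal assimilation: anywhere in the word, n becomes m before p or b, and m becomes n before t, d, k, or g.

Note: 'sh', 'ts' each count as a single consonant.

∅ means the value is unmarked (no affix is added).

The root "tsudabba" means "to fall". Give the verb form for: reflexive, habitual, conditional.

aytsudabbafub

Attach voice reflexive ey- → eytsudabba.
Attach aspect habitual -fi → eytsudabbafi.
Attach mood conditional -b → eytsudabbafib.
Apply vowel harmony: eytsudabbafib → aytsudabbafub.
Nasal assimilation: no change.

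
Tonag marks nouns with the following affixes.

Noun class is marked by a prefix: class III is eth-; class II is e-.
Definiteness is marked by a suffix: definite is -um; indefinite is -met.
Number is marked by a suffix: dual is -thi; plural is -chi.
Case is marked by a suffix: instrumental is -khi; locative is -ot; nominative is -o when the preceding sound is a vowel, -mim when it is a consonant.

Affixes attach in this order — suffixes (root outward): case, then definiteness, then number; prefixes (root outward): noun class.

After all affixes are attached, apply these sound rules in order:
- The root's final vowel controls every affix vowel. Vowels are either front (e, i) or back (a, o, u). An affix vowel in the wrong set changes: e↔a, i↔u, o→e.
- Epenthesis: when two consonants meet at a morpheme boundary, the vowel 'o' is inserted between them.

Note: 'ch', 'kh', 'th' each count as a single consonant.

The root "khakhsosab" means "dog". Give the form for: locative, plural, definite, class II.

akhakhsosabotumochu

Attach case locative -ot → khakhsosabot.
Attach noun class class II e- → ekhakhsosabot.
Attach definiteness definite -um → ekhakhsosabotum.
Attach number plural -chi → ekhakhsosabotumchi.
Apply vowel harmony: ekhakhsosabotumchi → akhakhsosabotumchu.
Apply epenthesis: akhakhsosabotumchu → akhakhsosabotumochu.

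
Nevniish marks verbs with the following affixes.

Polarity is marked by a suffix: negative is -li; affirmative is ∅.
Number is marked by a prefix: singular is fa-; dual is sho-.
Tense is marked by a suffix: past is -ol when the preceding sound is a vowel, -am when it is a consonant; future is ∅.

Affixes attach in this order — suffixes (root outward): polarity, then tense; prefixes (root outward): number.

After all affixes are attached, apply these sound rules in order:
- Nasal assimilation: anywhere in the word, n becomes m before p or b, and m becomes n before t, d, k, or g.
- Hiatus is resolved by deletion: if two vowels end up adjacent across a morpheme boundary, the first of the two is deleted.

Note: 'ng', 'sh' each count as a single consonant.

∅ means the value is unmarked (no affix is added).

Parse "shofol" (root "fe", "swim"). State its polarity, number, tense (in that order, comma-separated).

Segment: sho-fe-ol.
polarity: ∅ → affirmative.
number: sho- → dual.
tense: -ol/am → past.

affirmative, dual, past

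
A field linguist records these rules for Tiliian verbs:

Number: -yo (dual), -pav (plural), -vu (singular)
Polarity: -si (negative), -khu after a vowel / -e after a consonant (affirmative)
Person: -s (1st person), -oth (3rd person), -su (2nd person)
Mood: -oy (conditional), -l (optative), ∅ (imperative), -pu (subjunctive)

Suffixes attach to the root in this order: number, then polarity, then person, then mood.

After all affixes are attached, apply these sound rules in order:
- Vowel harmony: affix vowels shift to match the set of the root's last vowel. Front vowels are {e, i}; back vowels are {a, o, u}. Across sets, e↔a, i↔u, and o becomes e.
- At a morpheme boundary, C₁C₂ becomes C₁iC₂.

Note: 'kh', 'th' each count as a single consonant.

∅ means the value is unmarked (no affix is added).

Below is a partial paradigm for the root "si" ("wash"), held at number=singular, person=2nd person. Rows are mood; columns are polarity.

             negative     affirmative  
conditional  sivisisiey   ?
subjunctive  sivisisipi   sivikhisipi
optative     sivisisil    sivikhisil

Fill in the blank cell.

Attach number singular -vu → sivu.
Attach polarity affirmative -khu (after vowel 'u') → sivukhu.
Attach person 2nd person -su → sivukhusu.
Attach mood conditional -oy → sivukhusuoy.
Apply vowel harmony: sivukhusuoy → sivikhisiey.
Epenthesis: no change.

sivikhisiey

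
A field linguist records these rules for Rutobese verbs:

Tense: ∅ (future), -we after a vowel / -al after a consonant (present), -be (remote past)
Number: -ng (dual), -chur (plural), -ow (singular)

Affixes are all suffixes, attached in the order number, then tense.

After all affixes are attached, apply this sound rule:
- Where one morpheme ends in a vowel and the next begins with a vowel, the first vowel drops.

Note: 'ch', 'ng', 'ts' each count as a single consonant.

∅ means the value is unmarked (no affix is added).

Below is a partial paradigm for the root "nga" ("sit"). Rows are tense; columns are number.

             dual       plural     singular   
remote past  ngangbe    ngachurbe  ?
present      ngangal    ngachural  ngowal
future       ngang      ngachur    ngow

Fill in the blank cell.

Attach number singular -ow → ngaow.
Attach tense remote past -be → ngaowbe.
Apply vowel deletion: ngaowbe → ngowbe.

ngowbe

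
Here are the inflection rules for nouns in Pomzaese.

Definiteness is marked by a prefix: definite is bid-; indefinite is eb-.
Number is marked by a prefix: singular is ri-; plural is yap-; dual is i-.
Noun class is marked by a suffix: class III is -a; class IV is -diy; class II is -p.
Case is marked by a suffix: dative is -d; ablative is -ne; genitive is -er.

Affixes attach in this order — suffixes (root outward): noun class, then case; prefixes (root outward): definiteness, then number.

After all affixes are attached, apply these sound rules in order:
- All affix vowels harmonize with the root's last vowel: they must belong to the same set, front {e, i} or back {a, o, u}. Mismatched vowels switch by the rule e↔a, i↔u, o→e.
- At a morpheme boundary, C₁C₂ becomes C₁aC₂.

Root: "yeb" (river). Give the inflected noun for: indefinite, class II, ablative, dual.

iebayebapane

Attach definiteness indefinite eb- → ebyeb.
Attach noun class class II -p → ebyebp.
Attach number dual i- → iebyebp.
Attach case ablative -ne → iebyebpne.
Vowel harmony: no change.
Apply epenthesis: iebyebpne → iebayebapane.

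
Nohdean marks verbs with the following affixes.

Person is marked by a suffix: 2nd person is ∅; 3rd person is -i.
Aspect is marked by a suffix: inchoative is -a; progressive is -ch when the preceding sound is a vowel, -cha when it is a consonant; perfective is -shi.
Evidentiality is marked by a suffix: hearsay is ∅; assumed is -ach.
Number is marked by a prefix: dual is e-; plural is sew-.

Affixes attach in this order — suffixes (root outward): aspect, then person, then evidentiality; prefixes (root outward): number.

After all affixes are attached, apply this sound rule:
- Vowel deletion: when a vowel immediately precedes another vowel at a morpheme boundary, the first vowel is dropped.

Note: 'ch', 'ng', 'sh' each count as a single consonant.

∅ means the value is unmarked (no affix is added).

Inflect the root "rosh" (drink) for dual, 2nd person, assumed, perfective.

Attach aspect perfective -shi → roshshi.
person = 2nd person: zero marking, form stays roshshi.
Attach evidentiality assumed -ach → roshshiach.
Attach number dual e- → eroshshiach.
Apply vowel deletion: eroshshiach → eroshshach.

eroshshach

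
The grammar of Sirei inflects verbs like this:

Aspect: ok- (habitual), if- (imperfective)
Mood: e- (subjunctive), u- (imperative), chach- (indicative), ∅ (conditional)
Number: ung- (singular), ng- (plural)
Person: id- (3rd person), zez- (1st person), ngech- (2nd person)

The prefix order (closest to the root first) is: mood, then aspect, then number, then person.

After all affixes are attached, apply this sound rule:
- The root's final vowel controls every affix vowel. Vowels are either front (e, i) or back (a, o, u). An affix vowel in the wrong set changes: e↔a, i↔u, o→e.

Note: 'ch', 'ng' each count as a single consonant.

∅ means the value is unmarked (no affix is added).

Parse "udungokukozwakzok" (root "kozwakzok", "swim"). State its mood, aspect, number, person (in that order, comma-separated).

imperative, habitual, singular, 3rd person

Segment: id-ung-ok-u-kozwakzok.
mood: u- → imperative.
aspect: ok- → habitual.
number: ung- → singular.
person: id- → 3rd person.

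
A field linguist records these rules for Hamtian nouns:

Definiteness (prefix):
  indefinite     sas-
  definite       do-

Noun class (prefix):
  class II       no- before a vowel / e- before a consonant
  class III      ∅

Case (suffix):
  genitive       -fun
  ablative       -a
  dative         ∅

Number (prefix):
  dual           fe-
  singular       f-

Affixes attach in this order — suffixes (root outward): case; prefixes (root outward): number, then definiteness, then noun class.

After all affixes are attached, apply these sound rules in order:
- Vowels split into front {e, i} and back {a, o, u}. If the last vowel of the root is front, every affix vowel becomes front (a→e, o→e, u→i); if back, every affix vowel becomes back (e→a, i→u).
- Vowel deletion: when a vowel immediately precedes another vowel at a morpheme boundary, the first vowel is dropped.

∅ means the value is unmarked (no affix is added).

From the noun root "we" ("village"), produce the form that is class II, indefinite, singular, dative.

esesfwe

Attach number singular f- → fwe.
Attach definiteness indefinite sas- → sasfwe.
Attach noun class class II e- (before consonant 's') → esasfwe.
case = dative: zero marking, form stays esasfwe.
Apply vowel harmony: esasfwe → esesfwe.
Vowel deletion: no change.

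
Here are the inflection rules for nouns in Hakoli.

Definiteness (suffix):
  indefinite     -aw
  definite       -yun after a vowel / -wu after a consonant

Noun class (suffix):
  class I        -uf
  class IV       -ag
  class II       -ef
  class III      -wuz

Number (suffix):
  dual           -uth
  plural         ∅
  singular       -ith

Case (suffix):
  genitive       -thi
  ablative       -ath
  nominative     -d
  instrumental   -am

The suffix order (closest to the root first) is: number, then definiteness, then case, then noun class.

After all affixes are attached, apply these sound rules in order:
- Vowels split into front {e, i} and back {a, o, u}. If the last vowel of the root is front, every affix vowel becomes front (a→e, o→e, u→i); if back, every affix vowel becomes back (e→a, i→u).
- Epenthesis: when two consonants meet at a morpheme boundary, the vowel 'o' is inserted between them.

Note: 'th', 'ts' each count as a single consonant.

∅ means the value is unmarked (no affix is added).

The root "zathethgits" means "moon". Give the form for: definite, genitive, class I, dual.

zathethgitsithowithiif

Attach number dual -uth → zathethgitsuth.
Attach definiteness definite -wu (after consonant 'th') → zathethgitsuthwu.
Attach case genitive -thi → zathethgitsuthwuthi.
Attach noun class class I -uf → zathethgitsuthwuthiuf.
Apply vowel harmony: zathethgitsuthwuthiuf → zathethgitsithwithiif.
Apply epenthesis: zathethgitsithwithiif → zathethgitsithowithiif.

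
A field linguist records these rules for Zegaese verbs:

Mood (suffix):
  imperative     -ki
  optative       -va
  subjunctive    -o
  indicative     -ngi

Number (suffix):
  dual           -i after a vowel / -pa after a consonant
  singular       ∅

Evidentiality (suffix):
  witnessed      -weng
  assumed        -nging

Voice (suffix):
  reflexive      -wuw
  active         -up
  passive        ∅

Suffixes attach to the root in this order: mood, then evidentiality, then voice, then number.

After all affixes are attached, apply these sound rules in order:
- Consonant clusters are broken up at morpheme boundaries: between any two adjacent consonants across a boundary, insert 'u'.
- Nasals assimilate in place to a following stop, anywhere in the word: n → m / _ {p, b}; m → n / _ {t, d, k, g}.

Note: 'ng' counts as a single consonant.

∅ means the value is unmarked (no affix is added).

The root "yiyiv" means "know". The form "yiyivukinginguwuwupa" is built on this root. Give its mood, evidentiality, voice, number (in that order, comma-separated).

Segment: yiyiv-ki-nging-wuw-pa.
mood: -ki → imperative.
evidentiality: -nging → assumed.
voice: -wuw → reflexive.
number: -i/pa → dual.

imperative, assumed, reflexive, dual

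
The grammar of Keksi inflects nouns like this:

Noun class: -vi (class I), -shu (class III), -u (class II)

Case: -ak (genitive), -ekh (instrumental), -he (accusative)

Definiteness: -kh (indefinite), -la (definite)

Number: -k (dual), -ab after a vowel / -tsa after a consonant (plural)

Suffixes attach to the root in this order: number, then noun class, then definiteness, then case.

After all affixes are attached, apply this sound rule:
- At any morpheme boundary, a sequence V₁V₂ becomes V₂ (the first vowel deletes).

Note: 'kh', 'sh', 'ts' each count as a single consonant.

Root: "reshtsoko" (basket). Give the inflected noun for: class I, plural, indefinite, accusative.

Attach number plural -ab (after vowel 'o') → reshtsokoab.
Attach noun class class I -vi → reshtsokoabvi.
Attach definiteness indefinite -kh → reshtsokoabvikh.
Attach case accusative -he → reshtsokoabvikhhe.
Apply vowel deletion: reshtsokoabvikhhe → reshtsokabvikhhe.

reshtsokabvikhhe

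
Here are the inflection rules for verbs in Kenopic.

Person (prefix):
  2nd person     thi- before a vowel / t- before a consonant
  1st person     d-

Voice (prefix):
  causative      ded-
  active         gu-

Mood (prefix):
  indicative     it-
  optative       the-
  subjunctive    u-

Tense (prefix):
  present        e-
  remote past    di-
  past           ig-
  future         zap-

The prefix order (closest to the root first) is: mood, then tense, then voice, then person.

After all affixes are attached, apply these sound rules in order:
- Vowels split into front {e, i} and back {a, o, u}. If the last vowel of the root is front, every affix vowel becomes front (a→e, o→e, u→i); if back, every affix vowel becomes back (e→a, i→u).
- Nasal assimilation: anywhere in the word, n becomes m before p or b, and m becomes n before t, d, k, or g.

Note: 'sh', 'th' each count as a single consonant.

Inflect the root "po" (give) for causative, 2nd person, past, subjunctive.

Attach mood subjunctive u- → upo.
Attach tense past ig- → igupo.
Attach voice causative ded- → dedigupo.
Attach person 2nd person t- (before consonant 'd') → tdedigupo.
Apply vowel harmony: tdedigupo → tdadugupo.
Nasal assimilation: no change.

tdadugupo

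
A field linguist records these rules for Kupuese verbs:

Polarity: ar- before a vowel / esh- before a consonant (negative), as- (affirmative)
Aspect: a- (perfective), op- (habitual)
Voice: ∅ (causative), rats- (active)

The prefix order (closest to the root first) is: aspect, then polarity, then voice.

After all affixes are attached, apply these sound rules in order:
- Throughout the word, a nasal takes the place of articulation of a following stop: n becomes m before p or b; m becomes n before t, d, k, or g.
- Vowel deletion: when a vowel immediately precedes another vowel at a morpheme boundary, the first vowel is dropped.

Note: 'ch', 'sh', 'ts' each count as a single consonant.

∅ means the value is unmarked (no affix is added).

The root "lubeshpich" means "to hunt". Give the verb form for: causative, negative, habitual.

aroplubeshpich

Attach aspect habitual op- → oplubeshpich.
Attach polarity negative ar- (before vowel 'o') → aroplubeshpich.
voice = causative: zero marking, form stays aroplubeshpich.
Nasal assimilation: no change.
Vowel deletion: no change.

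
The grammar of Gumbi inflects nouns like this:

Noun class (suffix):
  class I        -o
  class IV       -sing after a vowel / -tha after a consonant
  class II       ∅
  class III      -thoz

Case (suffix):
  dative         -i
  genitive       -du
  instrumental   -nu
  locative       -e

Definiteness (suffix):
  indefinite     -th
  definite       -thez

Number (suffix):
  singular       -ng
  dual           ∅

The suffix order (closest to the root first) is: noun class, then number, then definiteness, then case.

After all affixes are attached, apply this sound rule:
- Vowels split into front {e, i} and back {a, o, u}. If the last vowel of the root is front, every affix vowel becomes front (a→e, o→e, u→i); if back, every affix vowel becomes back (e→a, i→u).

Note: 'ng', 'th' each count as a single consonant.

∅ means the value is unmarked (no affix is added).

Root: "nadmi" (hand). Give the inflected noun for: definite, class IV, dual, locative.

nadmisingtheze

Attach noun class class IV -sing (after vowel 'i') → nadmising.
number = dual: zero marking, form stays nadmising.
Attach definiteness definite -thez → nadmisingthez.
Attach case locative -e → nadmisingtheze.
Vowel harmony: no change.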